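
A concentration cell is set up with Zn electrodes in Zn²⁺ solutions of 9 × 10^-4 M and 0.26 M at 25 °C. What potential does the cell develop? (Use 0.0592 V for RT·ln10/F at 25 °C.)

Both half-cells are Zn²⁺/Zn, so E°_cell = 0. The concentrated side is the cathode; the cell reaction moves Zn²⁺ from high to low concentration with n = 2.
Q = [Zn²⁺]_dilute/[Zn²⁺]_conc = 9 × 10^-4/0.26 = 0.00346.
E = 0 − (0.0592/2) log Q = −(0.0592/2)(-2.461) = 0.0728 V.

0.073 V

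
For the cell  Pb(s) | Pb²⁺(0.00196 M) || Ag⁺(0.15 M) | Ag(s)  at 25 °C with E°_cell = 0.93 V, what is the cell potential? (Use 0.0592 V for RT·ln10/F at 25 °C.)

0.961 V

Balancing electrons gives n = 2; the reaction quotient is Q = [Pb²⁺]/[Ag⁺]^2 = 0.0871.
At 25 °C, E = E° − (0.0592/n) log Q = 0.93 − (0.0592/2)(-1.060) = 0.930 + 0.031 = 0.961 V.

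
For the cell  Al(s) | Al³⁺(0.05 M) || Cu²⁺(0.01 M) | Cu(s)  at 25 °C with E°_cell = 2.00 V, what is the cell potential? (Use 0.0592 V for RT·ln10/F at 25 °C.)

Balancing electrons gives n = 6; the reaction quotient is Q = [Al³⁺]^2/[Cu²⁺]^3 = 2500.
At 25 °C, E = E° − (0.0592/n) log Q = 2.00 − (0.0592/6)(3.398) = 2.000 − 0.034 = 1.966 V.

1.97 V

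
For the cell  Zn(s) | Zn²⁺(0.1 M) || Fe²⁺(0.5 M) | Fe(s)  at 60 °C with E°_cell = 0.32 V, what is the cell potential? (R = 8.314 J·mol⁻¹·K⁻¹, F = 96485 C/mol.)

0.343 V

Balancing electrons gives n = 2; the reaction quotient is Q = [Zn²⁺]/[Fe²⁺] = 0.200.
E = E° − (RT/nF) ln Q = 0.32 − (8.314×333)/(2×96485) × (-1.609) = 0.320 + 0.023 = 0.343 V.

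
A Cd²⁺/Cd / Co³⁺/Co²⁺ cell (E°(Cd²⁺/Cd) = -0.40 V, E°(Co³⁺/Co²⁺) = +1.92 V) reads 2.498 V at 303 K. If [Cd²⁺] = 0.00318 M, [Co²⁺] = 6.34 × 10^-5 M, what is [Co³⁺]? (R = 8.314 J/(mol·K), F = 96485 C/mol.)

From the Nernst equation, ln Q = nF(E° − E)/RT = 2×96485×(2.32 − 2.498)/(8.314×303) = -13.635, so Q = 1.2 × 10^-6.
With Q = [Cd²⁺]·[Co²⁺]^2/[Co³⁺]^2 and the known concentrations, [Co³⁺]^2 in the denominator gives [Co³⁺] = 0.0033 M.

0.0033 M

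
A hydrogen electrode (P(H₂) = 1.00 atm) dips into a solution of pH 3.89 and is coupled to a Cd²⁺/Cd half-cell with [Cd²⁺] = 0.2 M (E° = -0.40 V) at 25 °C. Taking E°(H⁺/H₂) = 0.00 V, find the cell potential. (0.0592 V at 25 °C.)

The hydrogen couple is the cathode, so E°_cell = 0.40 V; n = 2.
[H⁺] = 10^(−3.89) = 1.3 × 10^-4 M, and Q = [Cd²⁺]·P(H₂) / [H⁺]^2 = 1.21 × 10^7.
E = E° − (0.0592/2) log Q = 0.40 − (0.0592/2)(7.081) = 0.190 V.

0.19 V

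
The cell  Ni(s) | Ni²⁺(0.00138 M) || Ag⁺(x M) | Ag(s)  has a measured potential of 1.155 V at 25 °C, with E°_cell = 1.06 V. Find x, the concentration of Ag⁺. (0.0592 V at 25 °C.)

From the Nernst equation, log Q = n(E° − E)/0.0592 = 2(1.06 − 1.155)/0.0592 = -3.209, so Q = 6.17 × 10^-4.
With Q = [Ni²⁺]/[Ag⁺]^2 and the known concentrations, [Ag⁺]^2 in the denominator gives [Ag⁺] = 1.5 M.

1.5 M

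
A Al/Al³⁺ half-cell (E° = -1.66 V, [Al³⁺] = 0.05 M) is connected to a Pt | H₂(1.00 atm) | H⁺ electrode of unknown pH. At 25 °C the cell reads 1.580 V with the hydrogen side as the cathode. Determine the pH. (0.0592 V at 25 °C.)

pH = 1.79

E°_cell = 1.66 V and n = 6.
log Q = n(E° − E)/0.0592 = 6×(1.66 − 1.580)/0.0592 = 8.108.
With Q = [Al³⁺]^2·P(H₂)^3 / [H⁺]^6, solving for [H⁺] gives log[H⁺] = -1.785, so pH = 1.79.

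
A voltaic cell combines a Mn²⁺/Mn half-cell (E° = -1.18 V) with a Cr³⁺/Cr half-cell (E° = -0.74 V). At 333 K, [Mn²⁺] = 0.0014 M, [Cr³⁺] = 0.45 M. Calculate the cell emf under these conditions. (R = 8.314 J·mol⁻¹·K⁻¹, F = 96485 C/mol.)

The Cr³⁺/Cr couple has the higher reduction potential and acts as the cathode, so E°_cell = -0.74 − (-1.18) = 0.44 V.
Balancing electrons gives n = 6; the reaction quotient is Q = [Mn²⁺]^3/[Cr³⁺]^2 = 1.36 × 10^-8.
E = E° − (RT/nF) ln Q = 0.44 − (8.314×333)/(6×96485) × (-18.117) = 0.440 + 0.087 = 0.527 V.

0.527 V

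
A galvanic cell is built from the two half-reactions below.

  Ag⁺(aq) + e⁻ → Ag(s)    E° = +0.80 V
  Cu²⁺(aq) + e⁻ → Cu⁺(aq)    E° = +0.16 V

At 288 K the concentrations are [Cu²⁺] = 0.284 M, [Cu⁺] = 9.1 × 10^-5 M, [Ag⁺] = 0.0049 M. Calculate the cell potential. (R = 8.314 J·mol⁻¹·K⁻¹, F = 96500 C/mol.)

The Ag⁺/Ag couple has the higher reduction potential and acts as the cathode, so E°_cell = +0.80 − (+0.16) = 0.64 V.
Balancing electrons gives n = 1; the reaction quotient is Q = [Cu²⁺]/([Cu⁺]·[Ag⁺]) = 6.37 × 10^5.
E = E° − (RT/nF) ln Q = 0.64 − (8.314×288)/(1×96500) × (13.364) = 0.640 − 0.332 = 0.308 V.

0.308 V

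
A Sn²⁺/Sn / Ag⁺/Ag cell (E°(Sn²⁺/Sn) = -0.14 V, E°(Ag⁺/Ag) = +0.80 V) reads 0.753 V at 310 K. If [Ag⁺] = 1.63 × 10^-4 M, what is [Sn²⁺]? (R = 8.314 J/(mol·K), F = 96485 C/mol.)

From the Nernst equation, ln Q = nF(E° − E)/RT = 2×96485×(0.94 − 0.753)/(8.314×310) = 14.001, so Q = 1.2 × 10^6.
With Q = [Sn²⁺]/[Ag⁺]^2 and the known concentrations, [Sn²⁺] in the numerator gives [Sn²⁺] = 0.032 M.

0.032 M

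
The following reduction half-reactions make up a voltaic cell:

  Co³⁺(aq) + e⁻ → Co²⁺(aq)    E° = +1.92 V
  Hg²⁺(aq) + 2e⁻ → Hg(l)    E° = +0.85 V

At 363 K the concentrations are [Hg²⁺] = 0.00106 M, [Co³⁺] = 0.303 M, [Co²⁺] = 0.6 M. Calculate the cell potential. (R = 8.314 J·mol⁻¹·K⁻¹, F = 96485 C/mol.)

The Co³⁺/Co²⁺ couple has the higher reduction potential and acts as the cathode, so E°_cell = +1.92 − (+0.85) = 1.07 V.
Balancing electrons gives n = 2; the reaction quotient is Q = [Hg²⁺]·[Co²⁺]^2/[Co³⁺]^2 = 0.00416.
E = E° − (RT/nF) ln Q = 1.07 − (8.314×363)/(2×96485) × (-5.483) = 1.070 + 0.086 = 1.156 V.

1.16 V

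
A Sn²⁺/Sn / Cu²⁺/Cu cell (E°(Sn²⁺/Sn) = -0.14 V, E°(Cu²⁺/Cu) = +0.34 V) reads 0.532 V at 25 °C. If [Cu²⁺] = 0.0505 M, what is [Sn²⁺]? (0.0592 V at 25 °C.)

8.8 × 10^-4 M

From the Nernst equation, log Q = n(E° − E)/0.0592 = 2(0.48 − 0.532)/0.0592 = -1.757, so Q = 0.0175.
With Q = [Sn²⁺]/[Cu²⁺] and the known concentrations, [Sn²⁺] in the numerator gives [Sn²⁺] = 8.8 × 10^-4 M.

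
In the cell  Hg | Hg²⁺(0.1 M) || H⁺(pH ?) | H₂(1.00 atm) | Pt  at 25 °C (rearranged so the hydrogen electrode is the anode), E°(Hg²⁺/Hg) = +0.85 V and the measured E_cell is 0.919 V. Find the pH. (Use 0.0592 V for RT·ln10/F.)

E°_cell = 0.85 V and n = 2.
log Q = n(E° − E)/0.0592 = 2×(0.85 − 0.919)/0.0592 = -2.331.
With Q = [H⁺]^2 / ([Hg²⁺]·P(H₂)), solving for [H⁺] gives log[H⁺] = -1.666, so pH = 1.67.

pH = 1.67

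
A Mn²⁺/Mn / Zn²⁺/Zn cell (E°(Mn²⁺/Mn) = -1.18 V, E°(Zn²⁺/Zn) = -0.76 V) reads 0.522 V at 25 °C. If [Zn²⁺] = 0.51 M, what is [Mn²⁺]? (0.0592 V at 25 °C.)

1.8 × 10^-4 M

From the Nernst equation, log Q = n(E° − E)/0.0592 = 2(0.42 − 0.522)/0.0592 = -3.446, so Q = 3.58 × 10^-4.
With Q = [Mn²⁺]/[Zn²⁺] and the known concentrations, [Mn²⁺] in the numerator gives [Mn²⁺] = 1.8 × 10^-4 M.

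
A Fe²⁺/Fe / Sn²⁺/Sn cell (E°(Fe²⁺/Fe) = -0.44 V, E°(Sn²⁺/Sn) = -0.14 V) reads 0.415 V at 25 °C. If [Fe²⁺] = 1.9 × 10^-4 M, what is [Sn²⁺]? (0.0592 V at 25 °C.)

From the Nernst equation, log Q = n(E° − E)/0.0592 = 2(0.30 − 0.415)/0.0592 = -3.885, so Q = 1.3 × 10^-4.
With Q = [Fe²⁺]/[Sn²⁺] and the known concentrations, [Sn²⁺] in the denominator gives [Sn²⁺] = 1.5 M.

1.5 M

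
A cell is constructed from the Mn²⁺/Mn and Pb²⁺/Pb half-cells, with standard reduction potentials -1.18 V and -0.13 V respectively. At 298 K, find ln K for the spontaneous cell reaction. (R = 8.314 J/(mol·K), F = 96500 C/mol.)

E°_cell = -0.13 − (-1.18) = 1.05 V, with n = 2 electrons transferred.
At equilibrium E = 0, so the Nernst equation gives ln K = nFE°/RT = (2)(96500)(1.05)/((8.314)(298)) = 81.79.

ln K = 81.8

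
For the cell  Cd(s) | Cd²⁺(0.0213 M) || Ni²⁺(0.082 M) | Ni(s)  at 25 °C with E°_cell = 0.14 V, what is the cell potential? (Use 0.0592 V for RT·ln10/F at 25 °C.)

0.157 V

Balancing electrons gives n = 2; the reaction quotient is Q = [Cd²⁺]/[Ni²⁺] = 0.260.
At 25 °C, E = E° − (0.0592/n) log Q = 0.14 − (0.0592/2)(-0.585) = 0.140 + 0.017 = 0.157 V.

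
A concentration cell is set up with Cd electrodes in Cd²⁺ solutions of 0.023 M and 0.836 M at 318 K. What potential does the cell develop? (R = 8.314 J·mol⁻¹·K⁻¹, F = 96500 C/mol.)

Both half-cells are Cd²⁺/Cd, so E°_cell = 0. The concentrated side is the cathode; the cell reaction moves Cd²⁺ from high to low concentration with n = 2.
Q = [Cd²⁺]_dilute/[Cd²⁺]_conc = 0.023/0.836 = 0.0275.
E = 0 − (RT/nF) ln Q = −((8.314×318)/(2×96500))(-3.593) = 0.0492 V.

0.049 V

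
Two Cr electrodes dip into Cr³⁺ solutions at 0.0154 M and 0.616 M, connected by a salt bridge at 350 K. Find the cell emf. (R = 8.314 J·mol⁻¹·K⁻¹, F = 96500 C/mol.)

0.037 V

Both half-cells are Cr³⁺/Cr, so E°_cell = 0. The concentrated side is the cathode; the cell reaction moves Cr³⁺ from high to low concentration with n = 3.
Q = [Cr³⁺]_dilute/[Cr³⁺]_conc = 0.0154/0.616 = 0.0250.
E = 0 − (RT/nF) ln Q = −((8.314×350)/(3×96500))(-3.689) = 0.0371 V.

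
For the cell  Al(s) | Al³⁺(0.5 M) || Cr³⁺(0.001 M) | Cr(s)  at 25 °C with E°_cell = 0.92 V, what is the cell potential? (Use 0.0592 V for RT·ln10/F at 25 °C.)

Balancing electrons gives n = 3; the reaction quotient is Q = [Al³⁺]/[Cr³⁺] = 500.
At 25 °C, E = E° − (0.0592/n) log Q = 0.92 − (0.0592/3)(2.699) = 0.920 − 0.053 = 0.867 V.

0.867 V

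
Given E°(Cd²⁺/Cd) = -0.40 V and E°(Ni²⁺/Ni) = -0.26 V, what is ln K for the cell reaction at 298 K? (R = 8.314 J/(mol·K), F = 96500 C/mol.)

E°_cell = -0.26 − (-0.40) = 0.14 V, with n = 2 electrons transferred.
At equilibrium E = 0, so the Nernst equation gives ln K = nFE°/RT = (2)(96500)(0.14)/((8.314)(298)) = 10.91.

ln K = 10.9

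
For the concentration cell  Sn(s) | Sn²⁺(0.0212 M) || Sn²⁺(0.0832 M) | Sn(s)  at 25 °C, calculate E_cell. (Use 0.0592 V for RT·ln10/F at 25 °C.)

Both half-cells are Sn²⁺/Sn, so E°_cell = 0. The concentrated side is the cathode; the cell reaction moves Sn²⁺ from high to low concentration with n = 2.
Q = [Sn²⁺]_dilute/[Sn²⁺]_conc = 0.0212/0.0832 = 0.255.
E = 0 − (0.0592/2) log Q = −(0.0592/2)(-0.594) = 0.0176 V.

0.018 V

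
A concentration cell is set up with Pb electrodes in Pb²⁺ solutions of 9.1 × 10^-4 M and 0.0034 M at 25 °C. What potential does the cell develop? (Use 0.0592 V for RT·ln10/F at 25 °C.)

Both half-cells are Pb²⁺/Pb, so E°_cell = 0. The concentrated side is the cathode; the cell reaction moves Pb²⁺ from high to low concentration with n = 2.
Q = [Pb²⁺]_dilute/[Pb²⁺]_conc = 9.1 × 10^-4/0.0034 = 0.268.
E = 0 − (0.0592/2) log Q = −(0.0592/2)(-0.572) = 0.0169 V.

0.017 V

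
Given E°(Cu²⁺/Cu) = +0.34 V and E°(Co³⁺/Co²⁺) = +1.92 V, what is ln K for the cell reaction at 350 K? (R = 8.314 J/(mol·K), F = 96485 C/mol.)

ln K = 104.8

E°_cell = +1.92 − (+0.34) = 1.58 V, with n = 2 electrons transferred.
At equilibrium E = 0, so the Nernst equation gives ln K = nFE°/RT = (2)(96485)(1.58)/((8.314)(350)) = 104.78.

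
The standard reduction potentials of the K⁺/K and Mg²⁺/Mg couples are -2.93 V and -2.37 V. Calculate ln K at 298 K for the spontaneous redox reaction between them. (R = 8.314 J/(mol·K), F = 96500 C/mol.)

ln K = 43.6

E°_cell = -2.37 − (-2.93) = 0.56 V, with n = 2 electrons transferred.
At equilibrium E = 0, so the Nernst equation gives ln K = nFE°/RT = (2)(96500)(0.56)/((8.314)(298)) = 43.62.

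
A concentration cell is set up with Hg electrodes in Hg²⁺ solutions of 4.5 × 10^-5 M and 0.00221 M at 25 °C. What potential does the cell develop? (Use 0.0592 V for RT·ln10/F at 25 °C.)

Both half-cells are Hg²⁺/Hg, so E°_cell = 0. The concentrated side is the cathode; the cell reaction moves Hg²⁺ from high to low concentration with n = 2.
Q = [Hg²⁺]_dilute/[Hg²⁺]_conc = 4.5 × 10^-5/0.00221 = 0.0204.
E = 0 − (0.0592/2) log Q = −(0.0592/2)(-1.691) = 0.0501 V.

0.050 V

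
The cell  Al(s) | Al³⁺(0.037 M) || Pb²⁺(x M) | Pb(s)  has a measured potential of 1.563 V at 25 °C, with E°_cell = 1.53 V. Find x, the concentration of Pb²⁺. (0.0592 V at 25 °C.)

1.4 M

From the Nernst equation, log Q = n(E° − E)/0.0592 = 6(1.53 − 1.563)/0.0592 = -3.345, so Q = 4.52 × 10^-4.
With Q = [Al³⁺]^2/[Pb²⁺]^3 and the known concentrations, [Pb²⁺]^3 in the denominator gives [Pb²⁺] = 1.4 M.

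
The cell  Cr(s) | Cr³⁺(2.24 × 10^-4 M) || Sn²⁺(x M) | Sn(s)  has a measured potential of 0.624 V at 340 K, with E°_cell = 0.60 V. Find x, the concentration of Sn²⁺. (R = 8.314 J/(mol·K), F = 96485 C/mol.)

From the Nernst equation, ln Q = nF(E° − E)/RT = 6×96485×(0.60 − 0.624)/(8.314×340) = -4.915, so Q = 0.00733.
With Q = [Cr³⁺]^2/[Sn²⁺]^3 and the known concentrations, [Sn²⁺]^3 in the denominator gives [Sn²⁺] = 0.019 M.

0.019 M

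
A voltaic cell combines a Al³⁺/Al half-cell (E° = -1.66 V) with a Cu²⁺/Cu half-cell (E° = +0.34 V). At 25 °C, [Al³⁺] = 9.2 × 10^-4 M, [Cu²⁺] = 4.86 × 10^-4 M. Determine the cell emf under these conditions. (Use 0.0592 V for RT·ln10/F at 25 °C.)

The Cu²⁺/Cu couple has the higher reduction potential and acts as the cathode, so E°_cell = +0.34 − (-1.66) = 2.00 V.
Balancing electrons gives n = 6; the reaction quotient is Q = [Al³⁺]^2/[Cu²⁺]^3 = 7370.
At 25 °C, E = E° − (0.0592/n) log Q = 2.00 − (0.0592/6)(3.868) = 2.000 − 0.038 = 1.962 V.

1.96 V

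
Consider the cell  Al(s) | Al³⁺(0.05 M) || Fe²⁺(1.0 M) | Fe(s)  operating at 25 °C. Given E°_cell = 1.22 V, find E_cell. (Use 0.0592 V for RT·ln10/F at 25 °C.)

Balancing electrons gives n = 6; the reaction quotient is Q = [Al³⁺]^2/[Fe²⁺]^3 = 0.00250.
At 25 °C, E = E° − (0.0592/n) log Q = 1.22 − (0.0592/6)(-2.602) = 1.220 + 0.026 = 1.246 V.

1.25 V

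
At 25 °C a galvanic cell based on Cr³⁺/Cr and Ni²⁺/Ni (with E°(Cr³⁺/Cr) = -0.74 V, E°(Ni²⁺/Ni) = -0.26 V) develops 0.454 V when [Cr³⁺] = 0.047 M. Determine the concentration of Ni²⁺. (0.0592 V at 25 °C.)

0.017 M

From the Nernst equation, log Q = n(E° − E)/0.0592 = 6(0.48 − 0.454)/0.0592 = 2.635, so Q = 432.
With Q = [Cr³⁺]^2/[Ni²⁺]^3 and the known concentrations, [Ni²⁺]^3 in the denominator gives [Ni²⁺] = 0.017 M.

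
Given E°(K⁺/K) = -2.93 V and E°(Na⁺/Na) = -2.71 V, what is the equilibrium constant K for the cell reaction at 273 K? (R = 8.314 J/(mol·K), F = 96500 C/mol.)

1.2 × 10^4

E°_cell = -2.71 − (-2.93) = 0.22 V, with n = 1 electron transferred.
At equilibrium E = 0, so the Nernst equation gives ln K = nFE°/RT = (1)(96500)(0.22)/((8.314)(273)) = 9.35.
K = e^9.35 = 1.2 × 10^4.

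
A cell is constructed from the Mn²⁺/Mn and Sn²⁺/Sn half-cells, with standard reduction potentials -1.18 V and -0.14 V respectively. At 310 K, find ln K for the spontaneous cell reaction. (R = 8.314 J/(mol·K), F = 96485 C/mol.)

ln K = 77.9

E°_cell = -0.14 − (-1.18) = 1.04 V, with n = 2 electrons transferred.
At equilibrium E = 0, so the Nernst equation gives ln K = nFE°/RT = (2)(96485)(1.04)/((8.314)(310)) = 77.87.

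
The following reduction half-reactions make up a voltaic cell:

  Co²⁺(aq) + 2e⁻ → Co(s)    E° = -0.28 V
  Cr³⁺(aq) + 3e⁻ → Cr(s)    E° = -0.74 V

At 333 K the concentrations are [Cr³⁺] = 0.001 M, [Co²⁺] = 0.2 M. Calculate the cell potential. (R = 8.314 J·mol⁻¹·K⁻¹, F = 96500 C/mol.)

The Co²⁺/Co couple has the higher reduction potential and acts as the cathode, so E°_cell = -0.28 − (-0.74) = 0.46 V.
Balancing electrons gives n = 6; the reaction quotient is Q = [Cr³⁺]^2/[Co²⁺]^3 = 1.25 × 10^-4.
E = E° − (RT/nF) ln Q = 0.46 − (8.314×333)/(6×96500) × (-8.987) = 0.460 + 0.043 = 0.503 V.

0.503 V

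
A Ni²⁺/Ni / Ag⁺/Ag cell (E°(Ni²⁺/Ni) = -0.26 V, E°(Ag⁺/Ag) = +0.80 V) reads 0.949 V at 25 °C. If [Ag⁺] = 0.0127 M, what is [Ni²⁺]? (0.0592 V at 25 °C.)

0.91 M

From the Nernst equation, log Q = n(E° − E)/0.0592 = 2(1.06 − 0.949)/0.0592 = 3.750, so Q = 5620.
With Q = [Ni²⁺]/[Ag⁺]^2 and the known concentrations, [Ni²⁺] in the numerator gives [Ni²⁺] = 0.91 M.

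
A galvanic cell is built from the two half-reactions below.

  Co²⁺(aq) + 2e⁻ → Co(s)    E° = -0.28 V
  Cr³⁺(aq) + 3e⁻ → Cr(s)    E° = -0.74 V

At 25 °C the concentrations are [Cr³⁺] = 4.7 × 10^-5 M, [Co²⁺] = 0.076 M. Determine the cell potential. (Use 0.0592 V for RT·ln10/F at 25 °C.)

0.512 V

The Co²⁺/Co couple has the higher reduction potential and acts as the cathode, so E°_cell = -0.28 − (-0.74) = 0.46 V.
Balancing electrons gives n = 6; the reaction quotient is Q = [Cr³⁺]^2/[Co²⁺]^3 = 5.03 × 10^-6.
At 25 °C, E = E° − (0.0592/n) log Q = 0.46 − (0.0592/6)(-5.298) = 0.460 + 0.052 = 0.512 V.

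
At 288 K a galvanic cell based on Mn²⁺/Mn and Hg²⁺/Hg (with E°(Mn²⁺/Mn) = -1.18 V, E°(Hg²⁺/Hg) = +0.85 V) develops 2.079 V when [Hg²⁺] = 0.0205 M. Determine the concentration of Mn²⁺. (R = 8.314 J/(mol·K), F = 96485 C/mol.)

From the Nernst equation, ln Q = nF(E° − E)/RT = 2×96485×(2.03 − 2.079)/(8.314×288) = -3.949, so Q = 0.0193.
With Q = [Mn²⁺]/[Hg²⁺] and the known concentrations, [Mn²⁺] in the numerator gives [Mn²⁺] = 4 × 10^-4 M.

4 × 10^-4 M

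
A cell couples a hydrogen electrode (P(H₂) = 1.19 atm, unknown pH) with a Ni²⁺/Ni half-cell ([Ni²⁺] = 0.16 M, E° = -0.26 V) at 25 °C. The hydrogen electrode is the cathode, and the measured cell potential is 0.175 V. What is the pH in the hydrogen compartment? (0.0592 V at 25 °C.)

E°_cell = 0.26 V and n = 2.
log Q = n(E° − E)/0.0592 = 2×(0.26 − 0.175)/0.0592 = 2.872.
With Q = [Ni²⁺]·P(H₂) / [H⁺]^2, solving for [H⁺] gives log[H⁺] = -1.796, so pH = 1.80.

pH = 1.80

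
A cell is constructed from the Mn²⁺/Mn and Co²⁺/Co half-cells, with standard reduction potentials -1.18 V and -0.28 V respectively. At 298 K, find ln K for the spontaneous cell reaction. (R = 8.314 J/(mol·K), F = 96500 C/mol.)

E°_cell = -0.28 − (-1.18) = 0.90 V, with n = 2 electrons transferred.
At equilibrium E = 0, so the Nernst equation gives ln K = nFE°/RT = (2)(96500)(0.90)/((8.314)(298)) = 70.11.

ln K = 70.1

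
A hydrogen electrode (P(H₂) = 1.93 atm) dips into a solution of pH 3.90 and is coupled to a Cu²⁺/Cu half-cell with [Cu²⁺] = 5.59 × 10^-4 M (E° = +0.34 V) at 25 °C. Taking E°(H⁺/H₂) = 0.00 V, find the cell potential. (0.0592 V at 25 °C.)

The Cu²⁺/Cu couple is the cathode, so E°_cell = 0.34 V; n = 2.
[H⁺] = 10^(−3.90) = 1.3 × 10^-4 M, and Q = [H⁺]^2 / ([Cu²⁺]·P(H₂)) = 1.47 × 10^-5.
E = E° − (0.0592/2) log Q = 0.34 − (0.0592/2)(-4.833) = 0.483 V.

0.48 V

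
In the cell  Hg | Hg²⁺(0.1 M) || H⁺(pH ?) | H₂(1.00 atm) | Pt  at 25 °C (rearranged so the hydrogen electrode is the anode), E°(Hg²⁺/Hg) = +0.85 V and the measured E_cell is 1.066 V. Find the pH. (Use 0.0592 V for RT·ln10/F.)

E°_cell = 0.85 V and n = 2.
log Q = n(E° − E)/0.0592 = 2×(0.85 − 1.066)/0.0592 = -7.297.
With Q = [H⁺]^2 / ([Hg²⁺]·P(H₂)), solving for [H⁺] gives log[H⁺] = -4.149, so pH = 4.15.

pH = 4.15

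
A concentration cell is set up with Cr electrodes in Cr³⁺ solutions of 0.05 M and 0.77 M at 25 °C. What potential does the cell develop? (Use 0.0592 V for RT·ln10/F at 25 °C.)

0.023 V

Both half-cells are Cr³⁺/Cr, so E°_cell = 0. The concentrated side is the cathode; the cell reaction moves Cr³⁺ from high to low concentration with n = 3.
Q = [Cr³⁺]_dilute/[Cr³⁺]_conc = 0.05/0.77 = 0.0649.
E = 0 − (0.0592/3) log Q = −(0.0592/3)(-1.188) = 0.0234 V.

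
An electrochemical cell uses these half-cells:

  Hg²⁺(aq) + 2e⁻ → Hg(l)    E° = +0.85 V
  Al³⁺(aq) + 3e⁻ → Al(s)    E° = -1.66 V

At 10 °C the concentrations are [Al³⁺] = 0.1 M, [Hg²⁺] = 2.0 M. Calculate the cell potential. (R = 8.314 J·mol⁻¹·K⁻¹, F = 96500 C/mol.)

2.54 V

The Hg²⁺/Hg couple has the higher reduction potential and acts as the cathode, so E°_cell = +0.85 − (-1.66) = 2.51 V.
Balancing electrons gives n = 6; the reaction quotient is Q = [Al³⁺]^2/[Hg²⁺]^3 = 0.00125.
E = E° − (RT/nF) ln Q = 2.51 − (8.314×283)/(6×96500) × (-6.685) = 2.510 + 0.027 = 2.537 V.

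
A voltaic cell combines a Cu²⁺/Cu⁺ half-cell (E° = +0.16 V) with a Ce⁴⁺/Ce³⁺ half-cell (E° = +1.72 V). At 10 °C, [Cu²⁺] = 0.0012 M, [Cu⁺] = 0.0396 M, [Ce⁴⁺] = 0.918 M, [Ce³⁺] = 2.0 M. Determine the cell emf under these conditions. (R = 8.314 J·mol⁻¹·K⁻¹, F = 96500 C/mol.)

The Ce⁴⁺/Ce³⁺ couple has the higher reduction potential and acts as the cathode, so E°_cell = +1.72 − (+0.16) = 1.56 V.
Balancing electrons gives n = 1; the reaction quotient is Q = [Cu²⁺]·[Ce³⁺]/([Cu⁺]·[Ce⁴⁺]) = 0.0660.
E = E° − (RT/nF) ln Q = 1.56 − (8.314×283)/(1×96500) × (-2.718) = 1.560 + 0.066 = 1.626 V.

1.63 V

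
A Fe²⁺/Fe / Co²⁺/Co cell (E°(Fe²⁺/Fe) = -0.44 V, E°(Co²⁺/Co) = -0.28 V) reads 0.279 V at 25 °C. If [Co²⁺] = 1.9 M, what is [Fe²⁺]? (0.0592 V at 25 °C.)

From the Nernst equation, log Q = n(E° − E)/0.0592 = 2(0.16 − 0.279)/0.0592 = -4.020, so Q = 9.54 × 10^-5.
With Q = [Fe²⁺]/[Co²⁺] and the known concentrations, [Fe²⁺] in the numerator gives [Fe²⁺] = 1.8 × 10^-4 M.

1.8 × 10^-4 M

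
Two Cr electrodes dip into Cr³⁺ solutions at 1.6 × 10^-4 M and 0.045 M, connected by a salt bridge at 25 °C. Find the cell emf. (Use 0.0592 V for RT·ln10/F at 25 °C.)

0.048 V

Both half-cells are Cr³⁺/Cr, so E°_cell = 0. The concentrated side is the cathode; the cell reaction moves Cr³⁺ from high to low concentration with n = 3.
Q = [Cr³⁺]_dilute/[Cr³⁺]_conc = 1.6 × 10^-4/0.045 = 0.00356.
E = 0 − (0.0592/3) log Q = −(0.0592/3)(-2.449) = 0.0483 V.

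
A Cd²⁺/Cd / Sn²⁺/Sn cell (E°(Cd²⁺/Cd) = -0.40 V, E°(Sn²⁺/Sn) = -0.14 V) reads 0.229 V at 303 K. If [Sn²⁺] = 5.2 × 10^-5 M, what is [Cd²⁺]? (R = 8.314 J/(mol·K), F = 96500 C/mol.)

5.6 × 10^-4 M

From the Nernst equation, ln Q = nF(E° − E)/RT = 2×96500×(0.26 − 0.229)/(8.314×303) = 2.375, so Q = 10.8.
With Q = [Cd²⁺]/[Sn²⁺] and the known concentrations, [Cd²⁺] in the numerator gives [Cd²⁺] = 5.6 × 10^-4 M.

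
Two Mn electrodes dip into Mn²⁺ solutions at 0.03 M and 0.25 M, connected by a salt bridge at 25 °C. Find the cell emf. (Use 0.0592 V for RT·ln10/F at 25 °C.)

Both half-cells are Mn²⁺/Mn, so E°_cell = 0. The concentrated side is the cathode; the cell reaction moves Mn²⁺ from high to low concentration with n = 2.
Q = [Mn²⁺]_dilute/[Mn²⁺]_conc = 0.03/0.25 = 0.120.
E = 0 − (0.0592/2) log Q = −(0.0592/2)(-0.921) = 0.0273 V.

0.027 V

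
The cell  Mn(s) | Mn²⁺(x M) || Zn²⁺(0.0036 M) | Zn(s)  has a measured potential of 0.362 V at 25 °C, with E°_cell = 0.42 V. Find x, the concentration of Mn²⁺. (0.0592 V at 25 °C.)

From the Nernst equation, log Q = n(E° − E)/0.0592 = 2(0.42 − 0.362)/0.0592 = 1.959, so Q = 91.1.
With Q = [Mn²⁺]/[Zn²⁺] and the known concentrations, [Mn²⁺] in the numerator gives [Mn²⁺] = 0.33 M.

0.33 M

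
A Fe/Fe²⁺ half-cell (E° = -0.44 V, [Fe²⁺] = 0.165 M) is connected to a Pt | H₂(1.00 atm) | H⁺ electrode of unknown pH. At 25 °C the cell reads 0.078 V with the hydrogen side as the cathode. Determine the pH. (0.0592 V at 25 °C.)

E°_cell = 0.44 V and n = 2.
log Q = n(E° − E)/0.0592 = 2×(0.44 − 0.078)/0.0592 = 12.230.
With Q = [Fe²⁺]·P(H₂) / [H⁺]^2, solving for [H⁺] gives log[H⁺] = -6.506, so pH = 6.51.

pH = 6.51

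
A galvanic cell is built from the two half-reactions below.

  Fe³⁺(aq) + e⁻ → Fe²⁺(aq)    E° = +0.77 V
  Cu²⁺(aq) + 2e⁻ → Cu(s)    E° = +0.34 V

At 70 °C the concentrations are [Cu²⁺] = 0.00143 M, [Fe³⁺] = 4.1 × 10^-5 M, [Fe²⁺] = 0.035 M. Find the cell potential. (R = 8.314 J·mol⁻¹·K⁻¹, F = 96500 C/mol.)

0.327 V

The Fe³⁺/Fe²⁺ couple has the higher reduction potential and acts as the cathode, so E°_cell = +0.77 − (+0.34) = 0.43 V.
Balancing electrons gives n = 2; the reaction quotient is Q = [Cu²⁺]·[Fe²⁺]^2/[Fe³⁺]^2 = 1040.
E = E° − (RT/nF) ln Q = 0.43 − (8.314×343)/(2×96500) × (6.949) = 0.430 − 0.103 = 0.327 V.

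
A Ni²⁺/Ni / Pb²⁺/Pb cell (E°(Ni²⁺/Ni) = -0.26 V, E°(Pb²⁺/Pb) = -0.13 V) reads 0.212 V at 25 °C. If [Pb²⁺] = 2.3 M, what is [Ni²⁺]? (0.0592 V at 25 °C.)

0.0039 M

From the Nernst equation, log Q = n(E° − E)/0.0592 = 2(0.13 − 0.212)/0.0592 = -2.770, so Q = 0.00170.
With Q = [Ni²⁺]/[Pb²⁺] and the known concentrations, [Ni²⁺] in the numerator gives [Ni²⁺] = 0.0039 M.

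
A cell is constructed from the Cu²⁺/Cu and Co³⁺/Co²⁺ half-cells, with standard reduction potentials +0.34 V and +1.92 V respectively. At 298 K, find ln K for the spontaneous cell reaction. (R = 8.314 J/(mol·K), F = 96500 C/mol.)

E°_cell = +1.92 − (+0.34) = 1.58 V, with n = 2 electrons transferred.
At equilibrium E = 0, so the Nernst equation gives ln K = nFE°/RT = (2)(96500)(1.58)/((8.314)(298)) = 123.08.

ln K = 123.1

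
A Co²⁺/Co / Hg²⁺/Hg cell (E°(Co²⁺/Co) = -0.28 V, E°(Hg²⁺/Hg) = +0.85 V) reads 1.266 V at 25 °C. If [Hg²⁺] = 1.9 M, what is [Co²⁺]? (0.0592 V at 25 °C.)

From the Nernst equation, log Q = n(E° − E)/0.0592 = 2(1.13 − 1.266)/0.0592 = -4.595, so Q = 2.54 × 10^-5.
With Q = [Co²⁺]/[Hg²⁺] and the known concentrations, [Co²⁺] in the numerator gives [Co²⁺] = 4.8 × 10^-5 M.

4.8 × 10^-5 M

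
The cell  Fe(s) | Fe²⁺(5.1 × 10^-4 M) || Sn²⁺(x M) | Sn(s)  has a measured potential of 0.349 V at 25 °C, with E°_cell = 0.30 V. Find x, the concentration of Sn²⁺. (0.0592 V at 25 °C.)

From the Nernst equation, log Q = n(E° − E)/0.0592 = 2(0.30 − 0.349)/0.0592 = -1.655, so Q = 0.0221.
With Q = [Fe²⁺]/[Sn²⁺] and the known concentrations, [Sn²⁺] in the denominator gives [Sn²⁺] = 0.023 M.

0.023 M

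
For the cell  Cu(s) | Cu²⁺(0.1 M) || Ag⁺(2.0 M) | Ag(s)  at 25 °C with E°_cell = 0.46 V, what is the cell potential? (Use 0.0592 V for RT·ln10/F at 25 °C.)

Balancing electrons gives n = 2; the reaction quotient is Q = [Cu²⁺]/[Ag⁺]^2 = 0.0250.
At 25 °C, E = E° − (0.0592/n) log Q = 0.46 − (0.0592/2)(-1.602) = 0.460 + 0.047 = 0.507 V.

0.507 V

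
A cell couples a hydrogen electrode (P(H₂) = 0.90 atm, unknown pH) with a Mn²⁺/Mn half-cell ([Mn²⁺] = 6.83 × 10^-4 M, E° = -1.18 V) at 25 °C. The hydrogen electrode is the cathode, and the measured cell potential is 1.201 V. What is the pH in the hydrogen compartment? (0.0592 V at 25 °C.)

pH = 1.25

E°_cell = 1.18 V and n = 2.
log Q = n(E° − E)/0.0592 = 2×(1.18 − 1.201)/0.0592 = -0.709.
With Q = [Mn²⁺]·P(H₂) / [H⁺]^2, solving for [H⁺] gives log[H⁺] = -1.251, so pH = 1.25.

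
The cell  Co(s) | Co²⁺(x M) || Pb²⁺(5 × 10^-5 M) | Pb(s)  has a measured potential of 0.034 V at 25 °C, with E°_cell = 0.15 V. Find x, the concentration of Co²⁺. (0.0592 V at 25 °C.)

From the Nernst equation, log Q = n(E° − E)/0.0592 = 2(0.15 − 0.034)/0.0592 = 3.919, so Q = 8300.
With Q = [Co²⁺]/[Pb²⁺] and the known concentrations, [Co²⁺] in the numerator gives [Co²⁺] = 0.41 M.

0.41 M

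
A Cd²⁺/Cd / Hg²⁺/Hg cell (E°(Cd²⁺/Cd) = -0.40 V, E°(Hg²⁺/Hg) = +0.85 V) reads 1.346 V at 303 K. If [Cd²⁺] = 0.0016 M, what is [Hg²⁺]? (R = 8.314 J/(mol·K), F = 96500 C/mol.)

From the Nernst equation, ln Q = nF(E° − E)/RT = 2×96500×(1.25 − 1.346)/(8.314×303) = -7.355, so Q = 6.39 × 10^-4.
With Q = [Cd²⁺]/[Hg²⁺] and the known concentrations, [Hg²⁺] in the denominator gives [Hg²⁺] = 2.5 M.

2.5 M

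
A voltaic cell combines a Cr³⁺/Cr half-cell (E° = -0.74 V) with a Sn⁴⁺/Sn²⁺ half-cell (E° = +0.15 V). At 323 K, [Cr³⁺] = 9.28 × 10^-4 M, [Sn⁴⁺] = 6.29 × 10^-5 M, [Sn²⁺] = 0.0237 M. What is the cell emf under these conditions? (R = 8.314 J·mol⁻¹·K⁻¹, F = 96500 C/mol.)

0.872 V

The Sn⁴⁺/Sn²⁺ couple has the higher reduction potential and acts as the cathode, so E°_cell = +0.15 − (-0.74) = 0.89 V.
Balancing electrons gives n = 6; the reaction quotient is Q = [Cr³⁺]^2·[Sn²⁺]^3/[Sn⁴⁺]^3 = 46.1.
E = E° − (RT/nF) ln Q = 0.89 − (8.314×323)/(6×96500) × (3.830) = 0.890 − 0.018 = 0.872 V.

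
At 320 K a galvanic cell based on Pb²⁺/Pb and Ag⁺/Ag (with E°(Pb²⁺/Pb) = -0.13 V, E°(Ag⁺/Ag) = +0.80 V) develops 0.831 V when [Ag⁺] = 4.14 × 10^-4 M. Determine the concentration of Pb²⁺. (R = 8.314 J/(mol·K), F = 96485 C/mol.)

2.3 × 10^-4 M

From the Nernst equation, ln Q = nF(E° − E)/RT = 2×96485×(0.93 − 0.831)/(8.314×320) = 7.181, so Q = 1310.
With Q = [Pb²⁺]/[Ag⁺]^2 and the known concentrations, [Pb²⁺] in the numerator gives [Pb²⁺] = 2.3 × 10^-4 M.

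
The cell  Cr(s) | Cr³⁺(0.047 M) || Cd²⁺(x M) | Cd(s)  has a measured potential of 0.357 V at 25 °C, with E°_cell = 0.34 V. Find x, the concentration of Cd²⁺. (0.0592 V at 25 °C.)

0.49 M

From the Nernst equation, log Q = n(E° − E)/0.0592 = 6(0.34 − 0.357)/0.0592 = -1.723, so Q = 0.0189.
With Q = [Cr³⁺]^2/[Cd²⁺]^3 and the known concentrations, [Cd²⁺]^3 in the denominator gives [Cd²⁺] = 0.49 M.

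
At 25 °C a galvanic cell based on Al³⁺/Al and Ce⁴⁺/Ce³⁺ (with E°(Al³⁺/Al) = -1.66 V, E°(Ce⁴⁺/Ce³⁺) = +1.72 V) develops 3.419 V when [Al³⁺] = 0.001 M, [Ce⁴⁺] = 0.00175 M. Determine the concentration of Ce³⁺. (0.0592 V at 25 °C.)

From the Nernst equation, log Q = n(E° − E)/0.0592 = 3(3.38 − 3.419)/0.0592 = -1.976, so Q = 0.0106.
With Q = [Al³⁺]·[Ce³⁺]^3/[Ce⁴⁺]^3 and the known concentrations, [Ce³⁺]^3 in the numerator gives [Ce³⁺] = 0.0038 M.

0.0038 M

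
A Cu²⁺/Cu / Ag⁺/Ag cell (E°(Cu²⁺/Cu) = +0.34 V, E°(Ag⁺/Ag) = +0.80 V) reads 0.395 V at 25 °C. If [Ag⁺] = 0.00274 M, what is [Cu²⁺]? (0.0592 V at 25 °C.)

0.0012 M

From the Nernst equation, log Q = n(E° − E)/0.0592 = 2(0.46 − 0.395)/0.0592 = 2.196, so Q = 157.
With Q = [Cu²⁺]/[Ag⁺]^2 and the known concentrations, [Cu²⁺] in the numerator gives [Cu²⁺] = 0.0012 M.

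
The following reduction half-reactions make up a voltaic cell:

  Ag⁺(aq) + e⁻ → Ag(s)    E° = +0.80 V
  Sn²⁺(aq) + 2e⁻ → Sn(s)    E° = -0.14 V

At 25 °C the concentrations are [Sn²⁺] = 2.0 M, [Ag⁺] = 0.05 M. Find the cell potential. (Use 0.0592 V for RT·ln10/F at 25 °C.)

The Ag⁺/Ag couple has the higher reduction potential and acts as the cathode, so E°_cell = +0.80 − (-0.14) = 0.94 V.
Balancing electrons gives n = 2; the reaction quotient is Q = [Sn²⁺]/[Ag⁺]^2 = 800.
At 25 °C, E = E° − (0.0592/n) log Q = 0.94 − (0.0592/2)(2.903) = 0.940 − 0.086 = 0.854 V.

0.854 V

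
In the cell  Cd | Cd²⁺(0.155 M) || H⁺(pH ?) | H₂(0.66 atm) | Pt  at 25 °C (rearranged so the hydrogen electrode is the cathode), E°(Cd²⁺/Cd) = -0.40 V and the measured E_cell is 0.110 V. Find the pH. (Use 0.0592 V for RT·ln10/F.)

E°_cell = 0.40 V and n = 2.
log Q = n(E° − E)/0.0592 = 2×(0.40 − 0.110)/0.0592 = 9.797.
With Q = [Cd²⁺]·P(H₂) / [H⁺]^2, solving for [H⁺] gives log[H⁺] = -5.394, so pH = 5.39.

pH = 5.39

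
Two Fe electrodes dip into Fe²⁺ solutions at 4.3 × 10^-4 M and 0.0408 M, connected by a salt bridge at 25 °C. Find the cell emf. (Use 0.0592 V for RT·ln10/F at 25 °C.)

0.059 V

Both half-cells are Fe²⁺/Fe, so E°_cell = 0. The concentrated side is the cathode; the cell reaction moves Fe²⁺ from high to low concentration with n = 2.
Q = [Fe²⁺]_dilute/[Fe²⁺]_conc = 4.3 × 10^-4/0.0408 = 0.0105.
E = 0 − (0.0592/2) log Q = −(0.0592/2)(-1.977) = 0.0585 V.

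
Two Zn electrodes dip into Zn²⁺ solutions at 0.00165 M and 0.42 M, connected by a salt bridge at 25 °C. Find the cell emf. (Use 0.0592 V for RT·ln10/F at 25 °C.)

0.071 V

Both half-cells are Zn²⁺/Zn, so E°_cell = 0. The concentrated side is the cathode; the cell reaction moves Zn²⁺ from high to low concentration with n = 2.
Q = [Zn²⁺]_dilute/[Zn²⁺]_conc = 0.00165/0.42 = 0.00393.
E = 0 − (0.0592/2) log Q = −(0.0592/2)(-2.406) = 0.0712 V.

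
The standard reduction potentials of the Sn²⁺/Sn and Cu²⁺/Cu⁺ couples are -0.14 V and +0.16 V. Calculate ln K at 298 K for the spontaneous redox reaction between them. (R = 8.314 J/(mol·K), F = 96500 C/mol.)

E°_cell = +0.16 − (-0.14) = 0.30 V, with n = 2 electrons transferred.
At equilibrium E = 0, so the Nernst equation gives ln K = nFE°/RT = (2)(96500)(0.30)/((8.314)(298)) = 23.37.

ln K = 23.4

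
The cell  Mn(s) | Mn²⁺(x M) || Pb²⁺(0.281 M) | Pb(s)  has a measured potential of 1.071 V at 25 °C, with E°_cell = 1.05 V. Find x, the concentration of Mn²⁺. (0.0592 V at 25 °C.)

0.055 M

From the Nernst equation, log Q = n(E° − E)/0.0592 = 2(1.05 − 1.071)/0.0592 = -0.709, so Q = 0.195.
With Q = [Mn²⁺]/[Pb²⁺] and the known concentrations, [Mn²⁺] in the numerator gives [Mn²⁺] = 0.055 M.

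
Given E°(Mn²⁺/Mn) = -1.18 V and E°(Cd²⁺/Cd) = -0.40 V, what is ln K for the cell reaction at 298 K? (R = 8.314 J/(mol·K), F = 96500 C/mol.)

E°_cell = -0.40 − (-1.18) = 0.78 V, with n = 2 electrons transferred.
At equilibrium E = 0, so the Nernst equation gives ln K = nFE°/RT = (2)(96500)(0.78)/((8.314)(298)) = 60.76.

ln K = 60.8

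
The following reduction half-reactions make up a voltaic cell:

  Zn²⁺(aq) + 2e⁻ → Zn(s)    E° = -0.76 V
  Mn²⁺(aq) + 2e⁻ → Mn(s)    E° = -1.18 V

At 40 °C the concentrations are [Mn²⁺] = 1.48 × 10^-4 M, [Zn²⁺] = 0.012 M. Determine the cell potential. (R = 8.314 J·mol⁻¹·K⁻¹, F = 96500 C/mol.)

0.479 V

The Zn²⁺/Zn couple has the higher reduction potential and acts as the cathode, so E°_cell = -0.76 − (-1.18) = 0.42 V.
Balancing electrons gives n = 2; the reaction quotient is Q = [Mn²⁺]/[Zn²⁺] = 0.0123.
E = E° − (RT/nF) ln Q = 0.42 − (8.314×313)/(2×96500) × (-4.395) = 0.420 + 0.059 = 0.479 V.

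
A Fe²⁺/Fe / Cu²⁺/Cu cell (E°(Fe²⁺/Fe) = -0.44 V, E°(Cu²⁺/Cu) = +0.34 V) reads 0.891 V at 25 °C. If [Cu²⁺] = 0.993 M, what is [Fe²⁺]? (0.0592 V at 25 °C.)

1.8 × 10^-4 M

From the Nernst equation, log Q = n(E° − E)/0.0592 = 2(0.78 − 0.891)/0.0592 = -3.750, so Q = 1.78 × 10^-4.
With Q = [Fe²⁺]/[Cu²⁺] and the known concentrations, [Fe²⁺] in the numerator gives [Fe²⁺] = 1.8 × 10^-4 M.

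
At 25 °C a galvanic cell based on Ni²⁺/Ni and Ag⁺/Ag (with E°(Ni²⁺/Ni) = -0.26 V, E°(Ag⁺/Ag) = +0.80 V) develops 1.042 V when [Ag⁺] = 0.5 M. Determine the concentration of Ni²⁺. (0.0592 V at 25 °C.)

1.0 M

From the Nernst equation, log Q = n(E° − E)/0.0592 = 2(1.06 − 1.042)/0.0592 = 0.608, so Q = 4.06.
With Q = [Ni²⁺]/[Ag⁺]^2 and the known concentrations, [Ni²⁺] in the numerator gives [Ni²⁺] = 1.0 M.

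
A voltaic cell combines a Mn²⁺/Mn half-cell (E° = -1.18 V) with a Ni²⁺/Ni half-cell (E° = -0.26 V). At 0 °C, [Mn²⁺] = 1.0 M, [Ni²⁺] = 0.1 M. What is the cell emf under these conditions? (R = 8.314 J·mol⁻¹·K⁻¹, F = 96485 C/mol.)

The Ni²⁺/Ni couple has the higher reduction potential and acts as the cathode, so E°_cell = -0.26 − (-1.18) = 0.92 V.
Balancing electrons gives n = 2; the reaction quotient is Q = [Mn²⁺]/[Ni²⁺] = 10.0.
E = E° − (RT/nF) ln Q = 0.92 − (8.314×273)/(2×96485) × (2.303) = 0.920 − 0.027 = 0.893 V.

0.893 V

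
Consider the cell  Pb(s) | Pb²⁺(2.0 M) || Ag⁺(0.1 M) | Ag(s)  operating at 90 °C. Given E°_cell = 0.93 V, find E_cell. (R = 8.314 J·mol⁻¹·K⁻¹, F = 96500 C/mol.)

Balancing electrons gives n = 2; the reaction quotient is Q = [Pb²⁺]/[Ag⁺]^2 = 200.
E = E° − (RT/nF) ln Q = 0.93 − (8.314×363)/(2×96500) × (5.298) = 0.930 − 0.083 = 0.847 V.

0.847 V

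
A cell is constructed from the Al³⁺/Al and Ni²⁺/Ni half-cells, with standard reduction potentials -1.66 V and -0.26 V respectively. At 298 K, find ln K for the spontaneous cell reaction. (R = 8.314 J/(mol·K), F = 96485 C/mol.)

ln K = 327.1

E°_cell = -0.26 − (-1.66) = 1.40 V, with n = 6 electrons transferred.
At equilibrium E = 0, so the Nernst equation gives ln K = nFE°/RT = (6)(96485)(1.40)/((8.314)(298)) = 327.12.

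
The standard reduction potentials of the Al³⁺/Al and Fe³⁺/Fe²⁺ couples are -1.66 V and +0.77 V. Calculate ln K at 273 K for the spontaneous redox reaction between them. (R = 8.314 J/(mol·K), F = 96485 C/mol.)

ln K = 309.9

E°_cell = +0.77 − (-1.66) = 2.43 V, with n = 3 electrons transferred.
At equilibrium E = 0, so the Nernst equation gives ln K = nFE°/RT = (3)(96485)(2.43)/((8.314)(273)) = 309.90.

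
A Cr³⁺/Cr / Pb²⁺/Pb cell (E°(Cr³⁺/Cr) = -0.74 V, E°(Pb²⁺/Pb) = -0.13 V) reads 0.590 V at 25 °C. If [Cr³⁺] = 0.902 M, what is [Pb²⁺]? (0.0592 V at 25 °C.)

From the Nernst equation, log Q = n(E° − E)/0.0592 = 6(0.61 − 0.590)/0.0592 = 2.027, so Q = 106.
With Q = [Cr³⁺]^2/[Pb²⁺]^3 and the known concentrations, [Pb²⁺]^3 in the denominator gives [Pb²⁺] = 0.2 M.

0.2 M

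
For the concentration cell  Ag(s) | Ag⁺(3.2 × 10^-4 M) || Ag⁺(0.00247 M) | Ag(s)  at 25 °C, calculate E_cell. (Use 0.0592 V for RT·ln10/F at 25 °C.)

Both half-cells are Ag⁺/Ag, so E°_cell = 0. The concentrated side is the cathode; the cell reaction moves Ag⁺ from high to low concentration with n = 1.
Q = [Ag⁺]_dilute/[Ag⁺]_conc = 3.2 × 10^-4/0.00247 = 0.130.
E = 0 − (0.0592/1) log Q = −(0.0592/1)(-0.888) = 0.0526 V.

0.053 V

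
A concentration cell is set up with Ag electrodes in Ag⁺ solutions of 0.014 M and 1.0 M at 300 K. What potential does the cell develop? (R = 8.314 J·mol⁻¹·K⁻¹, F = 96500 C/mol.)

0.11 V

Both half-cells are Ag⁺/Ag, so E°_cell = 0. The concentrated side is the cathode; the cell reaction moves Ag⁺ from high to low concentration with n = 1.
Q = [Ag⁺]_dilute/[Ag⁺]_conc = 0.014/1.0 = 0.0140.
E = 0 − (RT/nF) ln Q = −((8.314×300)/(1×96500))(-4.269) = 0.1103 V.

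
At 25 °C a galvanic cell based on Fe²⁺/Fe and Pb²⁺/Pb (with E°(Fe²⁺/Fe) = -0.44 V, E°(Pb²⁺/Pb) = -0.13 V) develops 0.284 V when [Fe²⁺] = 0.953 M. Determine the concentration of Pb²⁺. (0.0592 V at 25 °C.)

From the Nernst equation, log Q = n(E° − E)/0.0592 = 2(0.31 − 0.284)/0.0592 = 0.878, so Q = 7.56.
With Q = [Fe²⁺]/[Pb²⁺] and the known concentrations, [Pb²⁺] in the denominator gives [Pb²⁺] = 0.13 M.

0.13 M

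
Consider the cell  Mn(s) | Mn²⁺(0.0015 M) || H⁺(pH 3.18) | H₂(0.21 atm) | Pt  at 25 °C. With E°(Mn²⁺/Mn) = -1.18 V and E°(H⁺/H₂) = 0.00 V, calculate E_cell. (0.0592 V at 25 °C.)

1.10 V

The hydrogen couple is the cathode, so E°_cell = 1.18 V; n = 2.
[H⁺] = 10^(−3.18) = 6.6 × 10^-4 M, and Q = [Mn²⁺]·P(H₂) / [H⁺]^2 = 722.
E = E° − (0.0592/2) log Q = 1.18 − (0.0592/2)(2.858) = 1.095 V.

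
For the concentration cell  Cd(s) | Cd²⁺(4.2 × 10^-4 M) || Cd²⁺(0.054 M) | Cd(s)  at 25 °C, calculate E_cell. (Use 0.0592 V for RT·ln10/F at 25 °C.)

Both half-cells are Cd²⁺/Cd, so E°_cell = 0. The concentrated side is the cathode; the cell reaction moves Cd²⁺ from high to low concentration with n = 2.
Q = [Cd²⁺]_dilute/[Cd²⁺]_conc = 4.2 × 10^-4/0.054 = 0.00778.
E = 0 − (0.0592/2) log Q = −(0.0592/2)(-2.109) = 0.0624 V.

0.062 V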